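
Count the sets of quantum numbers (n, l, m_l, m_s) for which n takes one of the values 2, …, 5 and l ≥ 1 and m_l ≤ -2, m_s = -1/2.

10

Go shell by shell, enumerating (l, m_l) with l ≥ 1 and m_l ≤ -2:
n=3 → 1; n=4 → 3; n=5 → 6.
Orbitals: 1 + 3 + 6 = 10. With m_s fixed to -1/2 there is one state per orbital, so 10 states.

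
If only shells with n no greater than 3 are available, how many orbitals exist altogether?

14

Total orbitals = 1² + 2² + 3² = 14.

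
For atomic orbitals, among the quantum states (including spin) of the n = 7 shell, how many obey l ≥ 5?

For n = 7, l ranges over 0 … 6.
Contributions: l=5 → 11; l=6 → 13.
Orbitals: 11 + 13 = 24. Each orbital carries two spin states, so 24 × 2 = 48 states.

48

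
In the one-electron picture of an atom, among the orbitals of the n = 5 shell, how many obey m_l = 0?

5

With n = 5 the allowed l are 0, 1, …, 4.
Orbitals with m_l = 0, by l: l=0 → 1; l=1 → 1; l=2 → 1; l=3 → 1; l=4 → 1.
Total orbitals: 1 + 1 + 1 + 1 + 1 = 5.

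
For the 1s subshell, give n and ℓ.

The leading integer gives n = 1; the letter 's' means ℓ = 0.

n = 1, ℓ = 0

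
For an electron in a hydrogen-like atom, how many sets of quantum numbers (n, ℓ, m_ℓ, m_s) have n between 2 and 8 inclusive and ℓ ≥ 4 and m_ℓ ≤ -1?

Work shell by shell — for each n, count the (ℓ, m_ℓ) pairs that satisfy ℓ ≥ 4 and m_ℓ ≤ -1:
n=5 → 4; n=6 → 9; n=7 → 15; n=8 → 22.
Orbitals: 4 + 9 + 15 + 22 = 50. Including both spin states (m_s = ±1/2) gives 2 × 50 = 100 states.

100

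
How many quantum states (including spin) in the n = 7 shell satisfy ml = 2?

The n = 7 shell has l = 0 through 6; check each.
Contributions: l=2 → 1; l=3 → 1; l=4 → 1; l=5 → 1; l=6 → 1.
Orbitals: 1 + 1 + 1 + 1 + 1 = 5. Each orbital carries two spin states, so 5 × 2 = 10 states.

10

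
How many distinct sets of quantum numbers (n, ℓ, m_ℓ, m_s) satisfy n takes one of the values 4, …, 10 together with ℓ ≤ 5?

Count contributing orbitals for each principal shell:
n=4 → 16; n=5 → 25; n=6 → 36; n=7 → 36; n=8 → 36; n=9 → 36; n=10 → 36.
Orbitals: 16 + 25 + 36 + 36 + 36 + 36 + 36 = 221. Including both spin states (m_s = ±1/2) gives 2 × 221 = 442 states.

442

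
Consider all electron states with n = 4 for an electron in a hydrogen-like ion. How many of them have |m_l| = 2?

8

Go through l = 0, …, 3 (the values permitted for n = 4).
Contributions: l=2 → 2; l=3 → 2.
Orbitals: 2 + 2 = 4. Each orbital carries two spin states, so 4 × 2 = 8 states.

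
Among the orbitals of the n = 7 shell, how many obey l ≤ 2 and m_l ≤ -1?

3

The n = 7 shell has l = 0 through 6; check each.
Orbitals with l ≤ 2 and m_l ≤ -1, by l: l=1 → 1; l=2 → 2.
Total orbitals: 1 + 2 = 3.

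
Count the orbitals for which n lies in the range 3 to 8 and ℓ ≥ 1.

Go shell by shell, enumerating (ℓ, m_ℓ) with ℓ ≥ 1:
n=3 → 8; n=4 → 15; n=5 → 24; n=6 → 35; n=7 → 48; n=8 → 63.
Total orbitals: 8 + 15 + 24 + 35 + 48 + 63 = 193.

193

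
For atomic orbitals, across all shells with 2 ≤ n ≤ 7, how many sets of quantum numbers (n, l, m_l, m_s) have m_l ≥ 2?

Treat each shell separately and count matching orbitals:
n=3 → 1; n=4 → 3; n=5 → 6; n=6 → 10; n=7 → 15.
Orbitals: 1 + 3 + 6 + 10 + 15 = 35. Including both spin states (m_s = ±1/2) gives 2 × 35 = 70 states.

70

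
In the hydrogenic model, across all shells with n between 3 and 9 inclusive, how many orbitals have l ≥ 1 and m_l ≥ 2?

Work shell by shell — for each n, count the (l, m_l) pairs that satisfy l ≥ 1 and m_l ≥ 2:
n=3 → 1; n=4 → 3; n=5 → 6; n=6 → 10; n=7 → 15; n=8 → 21; n=9 → 28.
Total orbitals: 1 + 3 + 6 + 10 + 15 + 21 + 28 = 84.

84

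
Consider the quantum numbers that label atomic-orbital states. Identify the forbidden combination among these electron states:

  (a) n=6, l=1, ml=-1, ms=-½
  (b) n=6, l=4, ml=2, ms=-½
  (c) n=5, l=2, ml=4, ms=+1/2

(c)

(c) has |ml| = 4 > l = 2, violating −l ≤ ml ≤ l.
The remaining sets (a), (b) satisfy all four rules.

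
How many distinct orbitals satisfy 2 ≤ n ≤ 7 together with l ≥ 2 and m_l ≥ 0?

65

Per-shell orbital counts meeting the constraint:
n=3 → 3; n=4 → 7; n=5 → 12; n=6 → 18; n=7 → 25.
Total orbitals: 3 + 7 + 12 + 18 + 25 = 65.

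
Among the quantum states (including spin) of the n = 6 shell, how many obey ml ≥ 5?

2

With n = 6 the allowed l are 0, 1, …, 5.
Per l-value: l=5 → 1.
Orbitals: 1. Each orbital carries two spin states, so 1 × 2 = 2 states.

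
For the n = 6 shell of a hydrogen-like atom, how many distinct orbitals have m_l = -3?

Orbitals with m_l = -3, by l: l=3 → 1; l=4 → 1; l=5 → 1.
Total orbitals: 1 + 1 + 1 = 3.

3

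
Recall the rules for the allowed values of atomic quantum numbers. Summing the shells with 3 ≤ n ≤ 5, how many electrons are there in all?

Shell n has n² orbitals: 3²=9 + 4²=16 + 5²=25 = 50 orbitals.
Two spin states per orbital: 2 × 50 = 100 electrons.

100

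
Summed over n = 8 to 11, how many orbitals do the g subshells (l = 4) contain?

A g subshell (l = 4) exists for every n ≥ 5, so shells n = 8, 9, 10, 11 each contribute one — 4 subshells.
Since each g subshell has 2·4+1 = 9 orbitals, the total is 4 × 9 = 36.

36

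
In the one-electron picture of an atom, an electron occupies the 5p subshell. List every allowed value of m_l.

-1, 0, 1

The 5p subshell has l = 1, and m_l takes every integer from −l to +l. With l = 1 that gives the 3 values -1, 0, 1.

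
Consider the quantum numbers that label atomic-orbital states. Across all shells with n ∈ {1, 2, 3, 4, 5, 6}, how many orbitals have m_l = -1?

15

For each n in the range, tally the orbitals obeying m_l = -1:
n=2 → 1; n=3 → 2; n=4 → 3; n=5 → 4; n=6 → 5.
Total orbitals: 1 + 2 + 3 + 4 + 5 = 15.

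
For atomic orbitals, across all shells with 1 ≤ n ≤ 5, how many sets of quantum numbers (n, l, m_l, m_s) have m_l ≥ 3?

Per-shell orbital counts meeting the constraint:
n=4 → 1; n=5 → 3.
Orbitals: 1 + 3 = 4. Including both spin states (m_s = ±1/2) gives 2 × 4 = 8 states.

8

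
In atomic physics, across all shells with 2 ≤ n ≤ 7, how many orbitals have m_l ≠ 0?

For each n in the range, tally the orbitals obeying m_l ≠ 0:
n=2 → 2; n=3 → 6; n=4 → 12; n=5 → 20; n=6 → 30; n=7 → 42.
Total orbitals: 2 + 6 + 12 + 20 + 30 + 42 = 112.

112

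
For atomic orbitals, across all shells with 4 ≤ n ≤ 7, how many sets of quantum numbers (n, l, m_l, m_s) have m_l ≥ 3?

40

Per-shell orbital counts meeting the constraint:
n=4 → 1; n=5 → 3; n=6 → 6; n=7 → 10.
Orbitals: 1 + 3 + 6 + 10 = 20. Including both spin states (m_s = ±1/2) gives 2 × 20 = 40 states.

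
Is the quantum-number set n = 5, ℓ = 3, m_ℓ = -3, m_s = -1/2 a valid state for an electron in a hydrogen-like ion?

n = 5 is a positive integer. ℓ = 3 satisfies 0 ≤ ℓ ≤ n−1 = 4. m_ℓ = -3 lies in the range −ℓ … +ℓ (here −3 … 3). m_s = -1/2 is one of ±1/2.
All four constraints are satisfied.

Valid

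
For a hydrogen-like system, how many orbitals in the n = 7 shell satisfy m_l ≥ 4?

With n = 7 the allowed l are 0, 1, …, 6.
Per l-value: l=4 → 1; l=5 → 2; l=6 → 3.
Total orbitals: 1 + 2 + 3 = 6.

6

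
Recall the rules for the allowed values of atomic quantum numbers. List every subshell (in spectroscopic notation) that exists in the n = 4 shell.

For n = 4, l runs from 0 to 3. In spectroscopic notation l = 0,1,2,… ↔ s,p,d,f,g,h,i, so the subshells are 4s, 4p, 4d, 4f.

4s, 4p, 4d, 4f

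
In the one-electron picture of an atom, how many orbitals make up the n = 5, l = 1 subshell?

3

A subshell has 2l+1 orbitals; with l = 1, that's 3.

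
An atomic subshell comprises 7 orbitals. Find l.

l = 3

2l+1 = 7 gives l = 3.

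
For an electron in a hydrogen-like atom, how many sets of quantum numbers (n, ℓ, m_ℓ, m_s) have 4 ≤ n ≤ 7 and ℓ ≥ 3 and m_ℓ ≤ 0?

100

Per-shell orbital counts meeting the constraint:
n=4 → 4; n=5 → 9; n=6 → 15; n=7 → 22.
Orbitals: 4 + 9 + 15 + 22 = 50. Including both spin states (m_s = ±1/2) gives 2 × 50 = 100 states.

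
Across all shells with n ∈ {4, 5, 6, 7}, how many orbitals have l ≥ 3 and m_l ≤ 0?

50

Count contributing orbitals for each principal shell:
n=4 → 4; n=5 → 9; n=6 → 15; n=7 → 22.
Total orbitals: 4 + 9 + 15 + 22 = 50.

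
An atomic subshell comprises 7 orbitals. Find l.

2l+1 = 7 gives l = 3.

l = 3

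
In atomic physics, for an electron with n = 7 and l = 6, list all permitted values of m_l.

m_l takes every integer from −l to +l. With l = 6 that gives the 13 values -6, -5, -4, -3, -2, -1, 0, 1, 2, 3, 4, 5, 6.

-6, -5, -4, -3, -2, -1, 0, 1, 2, 3, 4, 5, 6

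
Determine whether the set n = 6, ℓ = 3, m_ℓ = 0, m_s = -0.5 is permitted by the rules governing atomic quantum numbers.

n = 6 is a positive integer. ℓ = 3 satisfies 0 ≤ ℓ ≤ n−1 = 5. m_ℓ = 0 lies in the range −ℓ … +ℓ (here −3 … 3). m_s = -1/2 is one of ±1/2.
All four constraints are satisfied.

Allowed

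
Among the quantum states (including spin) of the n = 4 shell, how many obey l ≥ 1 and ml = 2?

4

For n = 4, l ranges over 0 … 3.
Per l-value: l=2 → 1; l=3 → 1.
Orbitals: 1 + 1 = 2. Each orbital carries two spin states, so 2 × 2 = 4 states.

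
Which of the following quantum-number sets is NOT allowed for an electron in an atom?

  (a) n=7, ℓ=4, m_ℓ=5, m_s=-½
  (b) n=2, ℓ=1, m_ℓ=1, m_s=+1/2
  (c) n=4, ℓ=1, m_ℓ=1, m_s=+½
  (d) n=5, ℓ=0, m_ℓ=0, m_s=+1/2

(a) has |m_ℓ| = 5 > ℓ = 4, violating −ℓ ≤ m_ℓ ≤ ℓ.
The remaining sets (b), (c), (d) satisfy all four rules.

(a)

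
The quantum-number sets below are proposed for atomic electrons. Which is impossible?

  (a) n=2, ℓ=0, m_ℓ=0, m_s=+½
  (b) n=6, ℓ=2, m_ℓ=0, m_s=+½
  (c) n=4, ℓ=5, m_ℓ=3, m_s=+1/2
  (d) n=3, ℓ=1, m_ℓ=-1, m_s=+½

(c)

(c) has ℓ = 5 ≥ n = 4, violating 0 ≤ ℓ ≤ n−1.
The remaining sets (a), (b), (d) satisfy all four rules.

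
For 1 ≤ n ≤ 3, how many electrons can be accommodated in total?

28

Total orbitals = 1² + 2² + 3² = 14. Doubling for spin gives 28 electrons.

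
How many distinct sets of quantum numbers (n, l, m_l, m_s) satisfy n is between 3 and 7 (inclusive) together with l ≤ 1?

Per-shell orbital counts meeting the constraint:
n=3 → 4; n=4 → 4; n=5 → 4; n=6 → 4; n=7 → 4.
Orbitals: 4 + 4 + 4 + 4 + 4 = 20. Including both spin states (m_s = ±1/2) gives 2 × 20 = 40 states.

40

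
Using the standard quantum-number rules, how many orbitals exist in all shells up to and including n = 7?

140

Total orbitals = 1² + 2² + 3² + 4² + 5² + 6² + 7² = 140.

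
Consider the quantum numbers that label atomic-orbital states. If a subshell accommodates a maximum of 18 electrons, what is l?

2(2l+1) = 18 ⇒ 2l+1 = 9 ⇒ l = 4.

l = 4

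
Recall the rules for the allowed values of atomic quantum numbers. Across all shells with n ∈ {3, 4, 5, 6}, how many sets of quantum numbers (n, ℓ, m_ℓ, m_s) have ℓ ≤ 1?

32

Treat each shell separately and count matching orbitals:
n=3 → 4; n=4 → 4; n=5 → 4; n=6 → 4.
Orbitals: 4 + 4 + 4 + 4 = 16. Including both spin states (m_s = ±1/2) gives 2 × 16 = 32 states.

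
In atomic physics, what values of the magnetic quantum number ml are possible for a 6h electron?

-5, -4, -3, -2, -1, 0, 1, 2, 3, 4, 5

The 6h subshell has l = 5, and ml takes every integer from −l to +l. With l = 5 that gives the 11 values -5, -4, -3, -2, -1, 0, 1, 2, 3, 4, 5.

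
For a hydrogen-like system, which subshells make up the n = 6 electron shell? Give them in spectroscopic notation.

For n = 6, ℓ runs from 0 to 5. In spectroscopic notation ℓ = 0,1,2,… ↔ s,p,d,f,g,h,i, so the subshells are 6s, 6p, 6d, 6f, 6g, 6h.

6s, 6p, 6d, 6f, 6g, 6h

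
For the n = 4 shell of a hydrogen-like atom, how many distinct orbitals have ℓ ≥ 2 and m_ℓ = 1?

The (ℓ, m_ℓ) pairs meeting ℓ ≥ 2 and m_ℓ = 1 give: ℓ=2 → 1; ℓ=3 → 1.
Total orbitals: 1 + 1 = 2.

2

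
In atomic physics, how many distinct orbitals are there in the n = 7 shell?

49

The n = 7 shell contains n² = 7² = 49 orbitals.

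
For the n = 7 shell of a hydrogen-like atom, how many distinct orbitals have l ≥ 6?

13

For n = 7, l ranges over 0 … 6.
Per l-value: l=6 → 13.
Total orbitals: 13.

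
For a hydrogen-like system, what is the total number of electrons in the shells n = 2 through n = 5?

108

Shell n has n² orbitals: 2²=4 + 3²=9 + 4²=16 + 5²=25 = 54 orbitals.
Two spin states per orbital: 2 × 54 = 108 electrons.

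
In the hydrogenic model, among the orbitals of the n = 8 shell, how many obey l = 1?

3

For n = 8, l ranges over 0 … 7.
Per l-value: l=1 → 3.
Total orbitals: 3.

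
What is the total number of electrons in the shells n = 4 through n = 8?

Shell n has n² orbitals: 4²=16 + 5²=25 + 6²=36 + 7²=49 + 8²=64 = 190 orbitals.
Two spin states per orbital: 2 × 190 = 380 electrons.

380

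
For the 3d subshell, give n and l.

The leading integer gives n = 3; the letter 'd' means l = 2.

n = 3, l = 2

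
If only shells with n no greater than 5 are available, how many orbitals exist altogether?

Total orbitals = 1² + 2² + 3² + 4² + 5² = 55.

55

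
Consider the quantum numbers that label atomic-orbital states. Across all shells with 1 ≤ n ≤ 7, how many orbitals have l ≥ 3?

90

Work shell by shell — for each n, count the (l, ml) pairs that satisfy l ≥ 3:
n=4 → 7; n=5 → 16; n=6 → 27; n=7 → 40.
Total orbitals: 7 + 16 + 27 + 40 = 90.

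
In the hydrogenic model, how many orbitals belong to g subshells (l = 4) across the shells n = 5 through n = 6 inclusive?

18

A g subshell (l = 4) exists for every n ≥ 5, so shells n = 5, 6 each contribute one — 2 subshells.
Since each g subshell has 2·4+1 = 9 orbitals, the total is 2 × 9 = 18.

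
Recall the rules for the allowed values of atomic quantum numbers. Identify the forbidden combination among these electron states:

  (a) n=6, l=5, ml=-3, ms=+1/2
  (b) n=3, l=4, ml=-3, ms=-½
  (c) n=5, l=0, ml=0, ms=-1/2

(b) has l = 4 ≥ n = 3, violating 0 ≤ l ≤ n−1.
The remaining sets (a), (c) satisfy all four rules.

(b)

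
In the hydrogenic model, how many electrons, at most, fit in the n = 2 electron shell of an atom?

A shell holds 2n² electrons: 2 × 2² = 2 × 4 = 8.

8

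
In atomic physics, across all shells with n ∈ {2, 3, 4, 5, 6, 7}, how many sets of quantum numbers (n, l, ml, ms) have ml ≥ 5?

8

Treat each shell separately and count matching orbitals:
n=6 → 1; n=7 → 3.
Orbitals: 1 + 3 = 4. Including both spin states (ms = ±1/2) gives 2 × 4 = 8 states.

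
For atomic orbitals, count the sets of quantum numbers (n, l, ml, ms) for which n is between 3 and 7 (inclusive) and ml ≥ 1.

Per-shell orbital counts meeting the constraint:
n=3 → 3; n=4 → 6; n=5 → 10; n=6 → 15; n=7 → 21.
Orbitals: 3 + 6 + 10 + 15 + 21 = 55. Including both spin states (ms = ±1/2) gives 2 × 55 = 110 states.

110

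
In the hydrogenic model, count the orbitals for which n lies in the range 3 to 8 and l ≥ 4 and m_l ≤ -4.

Count contributing orbitals for each principal shell:
n=5 → 1; n=6 → 3; n=7 → 6; n=8 → 10.
Total orbitals: 1 + 3 + 6 + 10 = 20.

20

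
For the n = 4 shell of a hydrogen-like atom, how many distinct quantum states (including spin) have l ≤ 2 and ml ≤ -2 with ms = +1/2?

With n = 4 the allowed l are 0, 1, …, 3.
The (l, ml) pairs meeting l ≤ 2 and ml ≤ -2 give: l=2 → 1.
Orbitals: 1. With ms fixed to a single value there is one state per orbital, giving 1 state.

1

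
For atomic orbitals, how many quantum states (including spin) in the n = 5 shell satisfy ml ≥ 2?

Contributions: l=2 → 1; l=3 → 2; l=4 → 3.
Orbitals: 1 + 2 + 3 = 6. Each orbital carries two spin states, so 6 × 2 = 12 states.

12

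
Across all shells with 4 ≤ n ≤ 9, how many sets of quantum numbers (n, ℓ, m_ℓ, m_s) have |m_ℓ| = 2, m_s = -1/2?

Treat each shell separately and count matching orbitals:
n=4 → 4; n=5 → 6; n=6 → 8; n=7 → 10; n=8 → 12; n=9 → 14.
Orbitals: 4 + 6 + 8 + 10 + 12 + 14 = 54. With m_s fixed to -1/2 there is one state per orbital, so 54 states.

54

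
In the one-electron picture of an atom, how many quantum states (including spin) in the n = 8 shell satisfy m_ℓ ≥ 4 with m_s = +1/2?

The n = 8 shell has ℓ = 0 through 7; check each.
Orbitals with m_ℓ ≥ 4, by ℓ: ℓ=4 → 1; ℓ=5 → 2; ℓ=6 → 3; ℓ=7 → 4.
Orbitals: 1 + 2 + 3 + 4 = 10. With m_s fixed to a single value there is one state per orbital, giving 10 states.

10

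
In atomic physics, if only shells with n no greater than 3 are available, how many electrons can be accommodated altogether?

28

Total orbitals = 1² + 2² + 3² = 14. Doubling for spin gives 28 electrons.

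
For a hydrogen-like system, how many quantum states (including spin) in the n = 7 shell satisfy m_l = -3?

For n = 7, l ranges over 0 … 6.
The (l, m_l) pairs meeting m_l = -3 give: l=3 → 1; l=4 → 1; l=5 → 1; l=6 → 1.
Orbitals: 1 + 1 + 1 + 1 = 4. Each orbital carries two spin states, so 4 × 2 = 8 states.

8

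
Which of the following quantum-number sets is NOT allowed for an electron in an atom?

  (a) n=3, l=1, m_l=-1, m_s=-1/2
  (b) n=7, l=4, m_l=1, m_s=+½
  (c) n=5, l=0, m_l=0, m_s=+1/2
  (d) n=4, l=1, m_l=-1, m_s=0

(d) has m_s = 0, but an electron's spin must be ±1/2.
The remaining sets (a), (b), (c) satisfy all four rules.

(d)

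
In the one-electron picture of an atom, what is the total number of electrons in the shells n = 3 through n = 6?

Shell n has n² orbitals: 3²=9 + 4²=16 + 5²=25 + 6²=36 = 86 orbitals.
Two spin states per orbital: 2 × 86 = 172 electrons.

172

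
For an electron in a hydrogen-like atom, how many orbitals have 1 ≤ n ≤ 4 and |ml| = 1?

Count contributing orbitals for each principal shell:
n=2 → 2; n=3 → 4; n=4 → 6.
Total orbitals: 2 + 4 + 6 = 12.

12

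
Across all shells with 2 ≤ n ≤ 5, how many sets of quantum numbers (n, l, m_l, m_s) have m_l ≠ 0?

80

For each n in the range, tally the orbitals obeying m_l ≠ 0:
n=2 → 2; n=3 → 6; n=4 → 12; n=5 → 20.
Orbitals: 2 + 6 + 12 + 20 = 40. Including both spin states (m_s = ±1/2) gives 2 × 40 = 80 states.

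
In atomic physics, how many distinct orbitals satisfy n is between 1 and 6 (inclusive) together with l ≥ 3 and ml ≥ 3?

Per-shell orbital counts meeting the constraint:
n=4 → 1; n=5 → 3; n=6 → 6.
Total orbitals: 1 + 3 + 6 = 10.

10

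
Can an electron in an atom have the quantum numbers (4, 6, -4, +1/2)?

The orbital quantum number must satisfy 0 ≤ l ≤ n−1. With n = 4 the allowed l values are 0, 1, 2, 3, so l = 6 is out of range.

Not allowed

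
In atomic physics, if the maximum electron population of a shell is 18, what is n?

2n² = 18 ⇒ n² = 9 ⇒ n = 3.

n = 3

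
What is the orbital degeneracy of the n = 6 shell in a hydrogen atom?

The n = 6 shell contains n² = 6² = 36 orbitals.

36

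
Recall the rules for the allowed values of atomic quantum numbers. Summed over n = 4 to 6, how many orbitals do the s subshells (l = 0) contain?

An s subshell (l = 0) exists for every n ≥ 1, so shells n = 4, 5, 6 each contribute one — 3 subshells.
Since each s subshell has 2·0+1 = 1 orbital, the total is 3 × 1 = 3.

3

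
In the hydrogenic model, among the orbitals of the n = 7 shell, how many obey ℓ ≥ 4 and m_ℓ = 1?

With n = 7 the allowed ℓ are 0, 1, …, 6.
Orbitals with ℓ ≥ 4 and m_ℓ = 1, by ℓ: ℓ=4 → 1; ℓ=5 → 1; ℓ=6 → 1.
Total orbitals: 1 + 1 + 1 = 3.

3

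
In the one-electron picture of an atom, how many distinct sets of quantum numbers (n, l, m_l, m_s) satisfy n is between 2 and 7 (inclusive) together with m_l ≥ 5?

Count contributing orbitals for each principal shell:
n=6 → 1; n=7 → 3.
Orbitals: 1 + 3 = 4. Including both spin states (m_s = ±1/2) gives 2 × 4 = 8 states.

8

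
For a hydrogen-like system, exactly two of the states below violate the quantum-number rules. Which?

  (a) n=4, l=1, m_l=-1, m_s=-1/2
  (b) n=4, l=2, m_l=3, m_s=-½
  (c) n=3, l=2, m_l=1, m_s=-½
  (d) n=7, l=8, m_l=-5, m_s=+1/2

(b) and (d)

(b) has |m_l| = 3 > l = 2, violating −l ≤ m_l ≤ l.
(d) has l = 8 ≥ n = 7, violating 0 ≤ l ≤ n−1.
The remaining sets (a), (c) satisfy all four rules.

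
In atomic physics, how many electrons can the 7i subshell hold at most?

26

A subshell with l = 6 has 2l+1 = 13 orbitals, each holding 2 electrons (spin ±1/2), so 13 × 2 = 26.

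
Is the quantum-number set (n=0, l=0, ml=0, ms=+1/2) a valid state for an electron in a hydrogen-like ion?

The principal quantum number must be a positive integer (n ≥ 1), but here n = 0.

No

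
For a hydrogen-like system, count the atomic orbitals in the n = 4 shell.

16

The n = 4 shell contains n² = 4² = 16 orbitals.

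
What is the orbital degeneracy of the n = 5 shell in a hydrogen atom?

The n = 5 shell contains n² = 5² = 25 orbitals.

25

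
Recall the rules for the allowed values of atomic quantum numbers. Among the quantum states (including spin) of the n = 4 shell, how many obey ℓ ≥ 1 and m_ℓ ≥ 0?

18

The (ℓ, m_ℓ) pairs meeting ℓ ≥ 1 and m_ℓ ≥ 0 give: ℓ=1 → 2; ℓ=2 → 3; ℓ=3 → 4.
Orbitals: 2 + 3 + 4 = 9. Each orbital carries two spin states, so 9 × 2 = 18 states.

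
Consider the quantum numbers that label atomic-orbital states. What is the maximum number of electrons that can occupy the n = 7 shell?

A shell holds 2n² electrons: 2 × 7² = 2 × 49 = 98.

98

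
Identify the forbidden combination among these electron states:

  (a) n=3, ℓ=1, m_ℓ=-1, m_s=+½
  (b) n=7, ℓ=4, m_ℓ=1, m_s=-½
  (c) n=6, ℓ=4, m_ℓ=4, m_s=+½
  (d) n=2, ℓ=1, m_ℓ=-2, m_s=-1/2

(d) has |m_ℓ| = 2 > ℓ = 1, violating −ℓ ≤ m_ℓ ≤ ℓ.
The remaining sets (a), (b), (c) satisfy all four rules.

(d)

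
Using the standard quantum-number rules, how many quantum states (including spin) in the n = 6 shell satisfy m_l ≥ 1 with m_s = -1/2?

15

For n = 6, l ranges over 0 … 5.
Contributions: l=1 → 1; l=2 → 2; l=3 → 3; l=4 → 4; l=5 → 5.
Orbitals: 1 + 2 + 3 + 4 + 5 = 15. With m_s fixed to a single value there is one state per orbital, giving 15 states.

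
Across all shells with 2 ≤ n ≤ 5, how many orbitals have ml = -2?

For each n in the range, tally the orbitals obeying ml = -2:
n=3 → 1; n=4 → 2; n=5 → 3.
Total orbitals: 1 + 2 + 3 = 6.

6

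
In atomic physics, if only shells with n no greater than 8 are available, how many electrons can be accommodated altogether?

408

Total orbitals = 1² + 2² + 3² + 4² + 5² + 6² + 7² + 8² = 204. Doubling for spin gives 408 electrons.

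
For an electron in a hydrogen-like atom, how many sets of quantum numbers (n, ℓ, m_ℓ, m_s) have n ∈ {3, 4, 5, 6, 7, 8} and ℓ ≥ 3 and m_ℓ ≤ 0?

160

Count contributing orbitals for each principal shell:
n=4 → 4; n=5 → 9; n=6 → 15; n=7 → 22; n=8 → 30.
Orbitals: 4 + 9 + 15 + 22 + 30 = 80. Including both spin states (m_s = ±1/2) gives 2 × 80 = 160 states.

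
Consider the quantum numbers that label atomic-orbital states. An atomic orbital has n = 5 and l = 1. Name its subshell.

5p

l = 1 corresponds to the letter 'p', so the subshell is 5p.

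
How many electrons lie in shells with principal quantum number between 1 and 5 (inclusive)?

110

Shell n has n² orbitals: 1²=1 + 2²=4 + 3²=9 + 4²=16 + 5²=25 = 55 orbitals.
Two spin states per orbital: 2 × 55 = 110 electrons.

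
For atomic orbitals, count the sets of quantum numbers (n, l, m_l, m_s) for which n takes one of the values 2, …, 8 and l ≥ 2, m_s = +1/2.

175

Work shell by shell — for each n, count the (l, m_l) pairs that satisfy l ≥ 2:
n=3 → 5; n=4 → 12; n=5 → 21; n=6 → 32; n=7 → 45; n=8 → 60.
Orbitals: 5 + 12 + 21 + 32 + 45 + 60 = 175. With m_s fixed to +1/2 there is one state per orbital, so 175 states.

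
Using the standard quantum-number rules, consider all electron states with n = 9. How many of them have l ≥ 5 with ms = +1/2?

56

Go through l = 0, …, 8 (the values permitted for n = 9).
Contributions: l=5 → 11; l=6 → 13; l=7 → 15; l=8 → 17.
Orbitals: 11 + 13 + 15 + 17 = 56. With ms fixed to a single value there is one state per orbital, giving 56 states.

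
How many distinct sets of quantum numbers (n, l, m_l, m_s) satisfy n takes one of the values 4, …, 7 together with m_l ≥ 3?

Work shell by shell — for each n, count the (l, m_l) pairs that satisfy m_l ≥ 3:
n=4 → 1; n=5 → 3; n=6 → 6; n=7 → 10.
Orbitals: 1 + 3 + 6 + 10 = 20. Including both spin states (m_s = ±1/2) gives 2 × 20 = 40 states.

40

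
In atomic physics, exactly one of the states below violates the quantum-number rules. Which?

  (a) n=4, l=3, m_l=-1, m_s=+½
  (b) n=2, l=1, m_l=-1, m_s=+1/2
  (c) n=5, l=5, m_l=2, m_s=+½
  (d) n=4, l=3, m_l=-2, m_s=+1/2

(c) has l = 5 ≥ n = 5, violating 0 ≤ l ≤ n−1.
The remaining sets (a), (b), (d) satisfy all four rules.

(c)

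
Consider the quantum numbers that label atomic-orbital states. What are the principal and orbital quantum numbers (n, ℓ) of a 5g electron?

n = 5, ℓ = 4

The leading integer gives n = 5; the letter 'g' means ℓ = 4.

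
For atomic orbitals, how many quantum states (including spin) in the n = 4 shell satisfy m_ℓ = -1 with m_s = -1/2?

3

With n = 4 the allowed ℓ are 0, 1, …, 3.
Orbitals with m_ℓ = -1, by ℓ: ℓ=1 → 1; ℓ=2 → 1; ℓ=3 → 1.
Orbitals: 1 + 1 + 1 = 3. With m_s fixed to a single value there is one state per orbital, giving 3 states.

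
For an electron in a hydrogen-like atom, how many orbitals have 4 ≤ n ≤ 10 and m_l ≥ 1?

161

Count contributing orbitals for each principal shell:
n=4 → 6; n=5 → 10; n=6 → 15; n=7 → 21; n=8 → 28; n=9 → 36; n=10 → 45.
Total orbitals: 6 + 10 + 15 + 21 + 28 + 36 + 45 = 161.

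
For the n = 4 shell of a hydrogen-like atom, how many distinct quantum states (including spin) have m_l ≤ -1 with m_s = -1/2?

For n = 4, l ranges over 0 … 3.
The (l, m_l) pairs meeting m_l ≤ -1 give: l=1 → 1; l=2 → 2; l=3 → 3.
Orbitals: 1 + 2 + 3 = 6. With m_s fixed to a single value there is one state per orbital, giving 6 states.

6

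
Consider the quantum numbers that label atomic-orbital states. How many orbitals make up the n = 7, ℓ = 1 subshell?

A subshell has 2ℓ+1 orbitals; with ℓ = 1, that's 3.

3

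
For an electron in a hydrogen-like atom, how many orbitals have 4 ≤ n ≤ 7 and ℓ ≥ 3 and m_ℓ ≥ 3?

20

Count contributing orbitals for each principal shell:
n=4 → 1; n=5 → 3; n=6 → 6; n=7 → 10.
Total orbitals: 1 + 3 + 6 + 10 = 20.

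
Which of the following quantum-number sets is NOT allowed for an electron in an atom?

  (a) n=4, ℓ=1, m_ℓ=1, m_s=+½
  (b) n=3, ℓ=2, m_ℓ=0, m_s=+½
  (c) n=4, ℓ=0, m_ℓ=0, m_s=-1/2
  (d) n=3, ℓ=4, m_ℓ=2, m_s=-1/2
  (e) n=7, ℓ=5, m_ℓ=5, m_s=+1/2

(d) has ℓ = 4 ≥ n = 3, violating 0 ≤ ℓ ≤ n−1.
The remaining sets (a), (b), (c), (e) satisfy all four rules.

(d)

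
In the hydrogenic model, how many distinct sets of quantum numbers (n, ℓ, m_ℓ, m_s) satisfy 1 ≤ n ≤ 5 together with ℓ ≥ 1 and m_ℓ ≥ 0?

Go shell by shell, enumerating (ℓ, m_ℓ) with ℓ ≥ 1 and m_ℓ ≥ 0:
n=2 → 2; n=3 → 5; n=4 → 9; n=5 → 14.
Orbitals: 2 + 5 + 9 + 14 = 30. Including both spin states (m_s = ±1/2) gives 2 × 30 = 60 states.

60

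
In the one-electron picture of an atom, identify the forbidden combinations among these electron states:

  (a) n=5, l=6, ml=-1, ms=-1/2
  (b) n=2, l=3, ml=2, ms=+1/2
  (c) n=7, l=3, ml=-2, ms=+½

(a) and (b)

(a) has l = 6 ≥ n = 5, violating 0 ≤ l ≤ n−1.
(b) has l = 3 ≥ n = 2, violating 0 ≤ l ≤ n−1.
The remaining set (c) satisfies all four rules.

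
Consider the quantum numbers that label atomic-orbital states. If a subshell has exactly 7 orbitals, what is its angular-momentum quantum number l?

2l+1 = 7 gives l = 3.

l = 3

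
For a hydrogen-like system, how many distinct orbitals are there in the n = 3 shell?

The n = 3 shell contains n² = 3² = 9 orbitals.

9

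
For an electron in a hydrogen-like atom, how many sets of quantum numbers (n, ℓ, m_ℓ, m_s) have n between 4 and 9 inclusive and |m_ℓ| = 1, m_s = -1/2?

Count contributing orbitals for each principal shell:
n=4 → 6; n=5 → 8; n=6 → 10; n=7 → 12; n=8 → 14; n=9 → 16.
Orbitals: 6 + 8 + 10 + 12 + 14 + 16 = 66. With m_s fixed to -1/2 there is one state per orbital, so 66 states.

66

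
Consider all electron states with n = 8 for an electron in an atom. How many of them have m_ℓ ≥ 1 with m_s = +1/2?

28

The n = 8 shell has ℓ = 0 through 7; check each.
The (ℓ, m_ℓ) pairs meeting m_ℓ ≥ 1 give: ℓ=1 → 1; ℓ=2 → 2; ℓ=3 → 3; ℓ=4 → 4; ℓ=5 → 5; ℓ=6 → 6; ℓ=7 → 7.
Orbitals: 1 + 2 + 3 + 4 + 5 + 6 + 7 = 28. With m_s fixed to a single value there is one state per orbital, giving 28 states.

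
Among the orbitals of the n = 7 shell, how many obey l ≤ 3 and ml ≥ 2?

Per l-value: l=2 → 1; l=3 → 2.
Total orbitals: 1 + 2 = 3.

3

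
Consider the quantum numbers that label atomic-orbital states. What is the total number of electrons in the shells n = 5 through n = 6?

122

Shell n has n² orbitals: 5²=25 + 6²=36 = 61 orbitals.
Two spin states per orbital: 2 × 61 = 122 electrons.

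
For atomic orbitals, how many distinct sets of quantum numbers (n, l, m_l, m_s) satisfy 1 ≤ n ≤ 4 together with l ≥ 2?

Treat each shell separately and count matching orbitals:
n=3 → 5; n=4 → 12.
Orbitals: 5 + 12 = 17. Including both spin states (m_s = ±1/2) gives 2 × 17 = 34 states.

34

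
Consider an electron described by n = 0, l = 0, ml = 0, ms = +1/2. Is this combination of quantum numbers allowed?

The principal quantum number must be a positive integer (n ≥ 1), but here n = 0.

Not allowed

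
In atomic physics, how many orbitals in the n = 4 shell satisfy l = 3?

With n = 4 the allowed l are 0, 1, …, 3.
The (l, m_l) pairs meeting l = 3 give: l=3 → 7.
Total orbitals: 7.

7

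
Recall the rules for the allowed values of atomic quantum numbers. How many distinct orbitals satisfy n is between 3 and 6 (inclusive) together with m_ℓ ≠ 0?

Work shell by shell — for each n, count the (ℓ, m_ℓ) pairs that satisfy m_ℓ ≠ 0:
n=3 → 6; n=4 → 12; n=5 → 20; n=6 → 30.
Total orbitals: 6 + 12 + 20 + 30 = 68.

68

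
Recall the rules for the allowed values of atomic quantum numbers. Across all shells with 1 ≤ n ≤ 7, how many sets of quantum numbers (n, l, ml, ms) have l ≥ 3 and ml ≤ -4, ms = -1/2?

10

Per-shell orbital counts meeting the constraint:
n=5 → 1; n=6 → 3; n=7 → 6.
Orbitals: 1 + 3 + 6 = 10. With ms fixed to -1/2 there is one state per orbital, so 10 states.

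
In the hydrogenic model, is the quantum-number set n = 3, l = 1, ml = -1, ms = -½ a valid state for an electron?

Valid

n = 3 is a positive integer. l = 1 satisfies 0 ≤ l ≤ n−1 = 2. ml = -1 lies in the range −l … +l (here −1 … 1). ms = -1/2 is one of ±1/2.
All four constraints are satisfied.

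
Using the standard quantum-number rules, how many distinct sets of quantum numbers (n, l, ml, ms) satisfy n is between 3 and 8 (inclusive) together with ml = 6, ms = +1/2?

Work shell by shell — for each n, count the (l, ml) pairs that satisfy ml = 6:
n=7 → 1; n=8 → 2.
Orbitals: 1 + 2 = 3. With ms fixed to +1/2 there is one state per orbital, so 3 states.

3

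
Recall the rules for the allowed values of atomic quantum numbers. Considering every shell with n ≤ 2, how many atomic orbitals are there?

5

Total orbitals = 1² + 2² = 5.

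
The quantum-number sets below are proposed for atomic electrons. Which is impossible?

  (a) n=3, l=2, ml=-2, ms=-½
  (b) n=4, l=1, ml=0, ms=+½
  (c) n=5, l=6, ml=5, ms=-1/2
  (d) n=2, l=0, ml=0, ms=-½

(c) has l = 6 ≥ n = 5, violating 0 ≤ l ≤ n−1.
The remaining sets (a), (b), (d) satisfy all four rules.

(c)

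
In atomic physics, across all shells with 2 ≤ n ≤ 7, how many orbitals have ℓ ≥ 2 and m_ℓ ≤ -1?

Treat each shell separately and count matching orbitals:
n=3 → 2; n=4 → 5; n=5 → 9; n=6 → 14; n=7 → 20.
Total orbitals: 2 + 5 + 9 + 14 + 20 = 50.

50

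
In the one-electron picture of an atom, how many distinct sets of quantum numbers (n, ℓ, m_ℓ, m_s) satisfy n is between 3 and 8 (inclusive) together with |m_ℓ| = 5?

24

Go shell by shell, enumerating (ℓ, m_ℓ) with |m_ℓ| = 5:
n=6 → 2; n=7 → 4; n=8 → 6.
Orbitals: 2 + 4 + 6 = 12. Including both spin states (m_s = ±1/2) gives 2 × 12 = 24 states.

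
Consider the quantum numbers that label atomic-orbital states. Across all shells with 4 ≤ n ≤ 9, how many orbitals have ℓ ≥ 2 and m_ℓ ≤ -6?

Work shell by shell — for each n, count the (ℓ, m_ℓ) pairs that satisfy ℓ ≥ 2 and m_ℓ ≤ -6:
n=7 → 1; n=8 → 3; n=9 → 6.
Total orbitals: 1 + 3 + 6 = 10.

10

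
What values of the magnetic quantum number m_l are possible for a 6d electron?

The 6d subshell has l = 2, and m_l takes every integer from −l to +l. With l = 2 that gives the 5 values -2, -1, 0, 1, 2.

-2, -1, 0, 1, 2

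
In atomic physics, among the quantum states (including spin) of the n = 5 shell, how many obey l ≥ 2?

For n = 5, l ranges over 0 … 4.
Contributions: l=2 → 5; l=3 → 7; l=4 → 9.
Orbitals: 5 + 7 + 9 = 21. Each orbital carries two spin states, so 21 × 2 = 42 states.

42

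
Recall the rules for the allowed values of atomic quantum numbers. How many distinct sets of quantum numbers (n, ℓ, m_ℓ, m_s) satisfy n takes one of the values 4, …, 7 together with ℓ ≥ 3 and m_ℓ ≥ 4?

20

Go shell by shell, enumerating (ℓ, m_ℓ) with ℓ ≥ 3 and m_ℓ ≥ 4:
n=5 → 1; n=6 → 3; n=7 → 6.
Orbitals: 1 + 3 + 6 = 10. Including both spin states (m_s = ±1/2) gives 2 × 10 = 20 states.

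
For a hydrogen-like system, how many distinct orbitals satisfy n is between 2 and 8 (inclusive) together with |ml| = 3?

30

Per-shell orbital counts meeting the constraint:
n=4 → 2; n=5 → 4; n=6 → 6; n=7 → 8; n=8 → 10.
Total orbitals: 2 + 4 + 6 + 8 + 10 = 30.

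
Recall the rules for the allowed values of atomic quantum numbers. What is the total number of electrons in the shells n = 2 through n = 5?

108

Shell n has n² orbitals: 2²=4 + 3²=9 + 4²=16 + 5²=25 = 54 orbitals.
Two spin states per orbital: 2 × 54 = 108 electrons.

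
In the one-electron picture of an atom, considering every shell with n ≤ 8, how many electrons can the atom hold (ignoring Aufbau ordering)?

Total orbitals = 1² + 2² + 3² + 4² + 5² + 6² + 7² + 8² = 204. Doubling for spin gives 408 electrons.

408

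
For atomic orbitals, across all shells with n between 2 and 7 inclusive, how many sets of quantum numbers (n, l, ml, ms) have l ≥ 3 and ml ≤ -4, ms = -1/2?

Count contributing orbitals for each principal shell:
n=5 → 1; n=6 → 3; n=7 → 6.
Orbitals: 1 + 3 + 6 = 10. With ms fixed to -1/2 there is one state per orbital, so 10 states.

10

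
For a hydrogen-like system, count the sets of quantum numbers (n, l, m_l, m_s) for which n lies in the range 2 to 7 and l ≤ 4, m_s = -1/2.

104

Go shell by shell, enumerating (l, m_l) with l ≤ 4:
n=2 → 4; n=3 → 9; n=4 → 16; n=5 → 25; n=6 → 25; n=7 → 25.
Orbitals: 4 + 9 + 16 + 25 + 25 + 25 = 104. With m_s fixed to -1/2 there is one state per orbital, so 104 states.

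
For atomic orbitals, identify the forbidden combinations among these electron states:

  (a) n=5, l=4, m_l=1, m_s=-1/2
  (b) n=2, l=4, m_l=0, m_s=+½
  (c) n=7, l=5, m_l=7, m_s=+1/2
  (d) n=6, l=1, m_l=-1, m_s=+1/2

(b) and (c)

(b) has l = 4 ≥ n = 2, violating 0 ≤ l ≤ n−1.
(c) has |m_l| = 7 > l = 5, violating −l ≤ m_l ≤ l.
The remaining sets (a), (d) satisfy all four rules.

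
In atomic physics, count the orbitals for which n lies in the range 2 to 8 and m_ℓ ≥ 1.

84

Count contributing orbitals for each principal shell:
n=2 → 1; n=3 → 3; n=4 → 6; n=5 → 10; n=6 → 15; n=7 → 21; n=8 → 28.
Total orbitals: 1 + 3 + 6 + 10 + 15 + 21 + 28 = 84.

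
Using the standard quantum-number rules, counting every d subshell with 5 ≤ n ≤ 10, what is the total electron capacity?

60

A d subshell (l = 2) exists for every n ≥ 3, so shells n = 5, 6, 7, 8, 9, 10 each contribute one — 6 subshells.
Since each d subshell holds 2(2·2+1) = 10 electrons, the total is 6 × 10 = 60.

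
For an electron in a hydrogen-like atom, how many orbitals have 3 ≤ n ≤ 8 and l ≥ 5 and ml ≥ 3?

22

Go shell by shell, enumerating (l, ml) with l ≥ 5 and ml ≥ 3:
n=6 → 3; n=7 → 7; n=8 → 12.
Total orbitals: 3 + 7 + 12 = 22.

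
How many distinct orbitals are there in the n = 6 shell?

36

The n = 6 shell contains n² = 6² = 36 orbitals.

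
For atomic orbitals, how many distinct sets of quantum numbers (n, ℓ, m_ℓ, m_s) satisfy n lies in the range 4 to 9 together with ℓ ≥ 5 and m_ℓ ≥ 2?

100

Treat each shell separately and count matching orbitals:
n=6 → 4; n=7 → 9; n=8 → 15; n=9 → 22.
Orbitals: 4 + 9 + 15 + 22 = 50. Including both spin states (m_s = ±1/2) gives 2 × 50 = 100 states.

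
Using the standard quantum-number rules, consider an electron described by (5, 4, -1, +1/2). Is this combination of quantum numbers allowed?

Allowed

n = 5 is a positive integer. l = 4 satisfies 0 ≤ l ≤ n−1 = 4. m_l = -1 lies in the range −l … +l (here −4 … 4). m_s = +1/2 is one of ±1/2.
All four constraints are satisfied.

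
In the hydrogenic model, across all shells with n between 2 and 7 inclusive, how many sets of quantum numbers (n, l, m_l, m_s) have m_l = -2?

30

Treat each shell separately and count matching orbitals:
n=3 → 1; n=4 → 2; n=5 → 3; n=6 → 4; n=7 → 5.
Orbitals: 1 + 2 + 3 + 4 + 5 = 15. Including both spin states (m_s = ±1/2) gives 2 × 15 = 30 states.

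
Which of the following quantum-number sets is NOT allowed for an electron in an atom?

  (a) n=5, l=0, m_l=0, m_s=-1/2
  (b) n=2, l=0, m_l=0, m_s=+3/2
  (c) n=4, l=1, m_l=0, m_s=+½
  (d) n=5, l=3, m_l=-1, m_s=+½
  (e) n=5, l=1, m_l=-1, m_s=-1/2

(b) has m_s = +3/2, but an electron's spin must be ±1/2.
The remaining sets (a), (c), (d), (e) satisfy all four rules.

(b)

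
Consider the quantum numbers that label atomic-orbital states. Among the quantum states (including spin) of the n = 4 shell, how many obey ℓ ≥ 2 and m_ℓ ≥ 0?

For n = 4, ℓ ranges over 0 … 3.
The (ℓ, m_ℓ) pairs meeting ℓ ≥ 2 and m_ℓ ≥ 0 give: ℓ=2 → 3; ℓ=3 → 4.
Orbitals: 3 + 4 = 7. Each orbital carries two spin states, so 7 × 2 = 14 states.

14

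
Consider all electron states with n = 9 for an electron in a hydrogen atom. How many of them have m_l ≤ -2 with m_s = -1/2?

Go through l = 0, …, 8 (the values permitted for n = 9).
Contributions: l=2 → 1; l=3 → 2; l=4 → 3; l=5 → 4; l=6 → 5; l=7 → 6; l=8 → 7.
Orbitals: 1 + 2 + 3 + 4 + 5 + 6 + 7 = 28. With m_s fixed to a single value there is one state per orbital, giving 28 states.

28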